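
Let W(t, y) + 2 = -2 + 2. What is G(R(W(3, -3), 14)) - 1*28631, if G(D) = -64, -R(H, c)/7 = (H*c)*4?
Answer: -28695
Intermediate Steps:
W(t, y) = -2 (W(t, y) = -2 + (-2 + 2) = -2 + 0 = -2)
R(H, c) = -28*H*c (R(H, c) = -7*H*c*4 = -28*H*c)
G(R(W(3, -3), 14)) - 1*28631 = -64 - 1*28631 = -64 - 28631 = -28695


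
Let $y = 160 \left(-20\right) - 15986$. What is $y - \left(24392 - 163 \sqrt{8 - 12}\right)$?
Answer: $-43578 + 326 i \approx -43578.0 + 326.0 i$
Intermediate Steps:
$y = -19186$ ($y = -3200 - 15986 = -19186$)
$y - \left(24392 - 163 \sqrt{8 - 12}\right) = -19186 - \left(24392 - 163 \sqrt{8 - 12}\right) = -19186 - \left(24392 - 163 \sqrt{-4}\right) = -19186 - \left(24392 - 163 \cdot 2 i\right) = -19186 - \left(24392 - 326 i\right) = -43578 + 326 i$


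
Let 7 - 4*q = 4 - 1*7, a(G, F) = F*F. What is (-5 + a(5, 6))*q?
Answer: 155/2 ≈ 77.500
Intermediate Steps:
a(G, F) = F²
q = 5/2 (q = 7/4 - (4 - 1*7)/4 = 7/4 - (4 - 7)/4 = 7/4 - ¼*(-3) = 7/4 + ¾ = 5/2 ≈ 2.5000)
(-5 + a(5, 6))*q = (-5 + 6²)*(5/2) = (-5 + 36)*(5/2) = 31*(5/2) = 155/2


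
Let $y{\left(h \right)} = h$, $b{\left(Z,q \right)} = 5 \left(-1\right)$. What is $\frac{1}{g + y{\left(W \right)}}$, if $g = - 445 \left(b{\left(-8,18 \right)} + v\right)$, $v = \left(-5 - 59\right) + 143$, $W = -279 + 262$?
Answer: $- \frac{1}{32947} \approx -3.0352 \cdot 10^{-5}$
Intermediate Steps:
$W = -17$
$v = 79$ ($v = -64 + 143 = 79$)
$b{\left(Z,q \right)} = -5$
$g = -32930$ ($g = - 445 \left(-5 + 79\right) = \left(-445\right) 74 = -32930$)
$\frac{1}{g + y{\left(W \right)}} = \frac{1}{-32930 - 17} = \frac{1}{-32947} = - \frac{1}{32947}$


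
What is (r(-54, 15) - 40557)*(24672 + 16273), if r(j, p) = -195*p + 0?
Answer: -1780370490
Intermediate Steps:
r(j, p) = -195*p
(r(-54, 15) - 40557)*(24672 + 16273) = (-195*15 - 40557)*(24672 + 16273) = (-2925 - 40557)*40945 = -43482*40945 = -1780370490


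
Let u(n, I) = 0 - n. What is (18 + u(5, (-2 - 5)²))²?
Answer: 169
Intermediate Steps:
u(n, I) = -n
(18 + u(5, (-2 - 5)²))² = (18 - 1*5)² = (18 - 5)² = 13² = 169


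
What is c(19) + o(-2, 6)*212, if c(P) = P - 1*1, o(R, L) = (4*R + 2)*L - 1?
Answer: -7826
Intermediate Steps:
o(R, L) = -1 + L*(2 + 4*R) (o(R, L) = (2 + 4*R)*L - 1 = L*(2 + 4*R) - 1 = -1 + L*(2 + 4*R))
c(P) = -1 + P (c(P) = P - 1 = -1 + P)
c(19) + o(-2, 6)*212 = (-1 + 19) + (-1 + 2*6 + 4*6*(-2))*212 = 18 + (-1 + 12 - 48)*212 = 18 - 37*212 = 18 - 7844 = -7826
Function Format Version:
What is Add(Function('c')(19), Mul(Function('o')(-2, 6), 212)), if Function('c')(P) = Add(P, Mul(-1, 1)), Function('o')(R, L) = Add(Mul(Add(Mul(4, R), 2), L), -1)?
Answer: -7826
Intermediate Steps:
Function('o')(R, L) = Add(-1, Mul(L, Add(2, Mul(4, R)))) (Function('o')(R, L) = Add(Mul(Add(2, Mul(4, R)), L), -1) = Add(Mul(L, Add(2, Mul(4, R))), -1) = Add(-1, Mul(L, Add(2, Mul(4, R)))))
Function('c')(P) = Add(-1, P) (Function('c')(P) = Add(P, -1) = Add(-1, P))
Add(Function('c')(19), Mul(Function('o')(-2, 6), 212)) = Add(Add(-1, 19), Mul(Add(-1, Mul(2, 6), Mul(4, 6, -2)), 212)) = Add(18, Mul(Add(-1, 12, -48), 212)) = Add(18, Mul(-37, 212)) = Add(18, -7844) = -7826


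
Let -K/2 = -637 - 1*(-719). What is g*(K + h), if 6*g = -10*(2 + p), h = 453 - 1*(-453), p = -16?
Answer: 51940/3 ≈ 17313.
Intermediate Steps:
K = -164 (K = -2*(-637 - 1*(-719)) = -2*(-637 + 719) = -2*82 = -164)
h = 906 (h = 453 + 453 = 906)
g = 70/3 (g = (-10*(2 - 16))/6 = (-10*(-14))/6 = (1/6)*140 = 70/3 ≈ 23.333)
g*(K + h) = 70*(-164 + 906)/3 = (70/3)*742 = 51940/3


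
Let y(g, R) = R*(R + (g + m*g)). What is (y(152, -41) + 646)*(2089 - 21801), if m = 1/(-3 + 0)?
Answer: 108080896/3 ≈ 3.6027e+7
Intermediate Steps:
m = -⅓ (m = 1/(-3) = -⅓ ≈ -0.33333)
y(g, R) = R*(R + 2*g/3) (y(g, R) = R*(R + (g - g/3)) = R*(R + 2*g/3))
(y(152, -41) + 646)*(2089 - 21801) = ((⅓)*(-41)*(2*152 + 3*(-41)) + 646)*(2089 - 21801) = ((⅓)*(-41)*(304 - 123) + 646)*(-19712) = ((⅓)*(-41)*181 + 646)*(-19712) = (-7421/3 + 646)*(-19712) = -5483/3*(-19712) = 108080896/3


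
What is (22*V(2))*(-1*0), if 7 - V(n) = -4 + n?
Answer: 0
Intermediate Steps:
V(n) = 11 - n (V(n) = 7 - (-4 + n) = 7 + (4 - n) = 11 - n)
(22*V(2))*(-1*0) = (22*(11 - 1*2))*(-1*0) = (22*(11 - 2))*0 = (22*9)*0 = 198*0 = 0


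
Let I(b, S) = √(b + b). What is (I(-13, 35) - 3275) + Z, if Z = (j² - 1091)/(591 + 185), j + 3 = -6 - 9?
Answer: -2542167/776 + I*√26 ≈ -3276.0 + 5.099*I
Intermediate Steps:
j = -18 (j = -3 + (-6 - 9) = -3 - 15 = -18)
I(b, S) = √2*√b (I(b, S) = √(2*b) = √2*√b)
Z = -767/776 (Z = ((-18)² - 1091)/(591 + 185) = (324 - 1091)/776 = -767*1/776 = -767/776 ≈ -0.98840)
(I(-13, 35) - 3275) + Z = (√2*√(-13) - 3275) - 767/776 = (√2*(I*√13) - 3275) - 767/776 = (I*√26 - 3275) - 767/776 = (-3275 + I*√26) - 767/776 = -2542167/776 + I*√26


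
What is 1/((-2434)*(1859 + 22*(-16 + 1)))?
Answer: -1/3721586 ≈ -2.6870e-7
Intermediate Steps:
1/((-2434)*(1859 + 22*(-16 + 1))) = -1/(2434*(1859 + 22*(-15))) = -1/(2434*(1859 - 330)) = -1/2434/1529 = -1/2434*1/1529 = -1/3721586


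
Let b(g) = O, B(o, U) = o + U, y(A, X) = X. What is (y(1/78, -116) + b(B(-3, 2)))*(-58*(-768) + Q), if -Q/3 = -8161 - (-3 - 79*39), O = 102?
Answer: -836850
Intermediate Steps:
B(o, U) = U + o
b(g) = 102
Q = 15231 (Q = -3*(-8161 - (-3 - 79*39)) = -3*(-8161 - (-3 - 3081)) = -3*(-8161 - 1*(-3084)) = -3*(-8161 + 3084) = -3*(-5077) = 15231)
(y(1/78, -116) + b(B(-3, 2)))*(-58*(-768) + Q) = (-116 + 102)*(-58*(-768) + 15231) = -14*(44544 + 15231) = -14*59775 = -836850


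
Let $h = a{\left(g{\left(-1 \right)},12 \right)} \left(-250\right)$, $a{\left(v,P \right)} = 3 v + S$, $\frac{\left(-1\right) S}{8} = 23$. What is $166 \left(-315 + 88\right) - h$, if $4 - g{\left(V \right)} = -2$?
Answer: $-79182$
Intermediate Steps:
$S = -184$ ($S = \left(-8\right) 23 = -184$)
$g{\left(V \right)} = 6$ ($g{\left(V \right)} = 4 - -2 = 4 + 2 = 6$)
$a{\left(v,P \right)} = -184 + 3 v$ ($a{\left(v,P \right)} = 3 v - 184 = -184 + 3 v$)
$h = 41500$ ($h = \left(-184 + 3 \cdot 6\right) \left(-250\right) = \left(-184 + 18\right) \left(-250\right) = \left(-166\right) \left(-250\right) = 41500$)
$166 \left(-315 + 88\right) - h = 166 \left(-315 + 88\right) - 41500 = 166 \left(-227\right) - 41500 = -37682 - 41500 = -79182$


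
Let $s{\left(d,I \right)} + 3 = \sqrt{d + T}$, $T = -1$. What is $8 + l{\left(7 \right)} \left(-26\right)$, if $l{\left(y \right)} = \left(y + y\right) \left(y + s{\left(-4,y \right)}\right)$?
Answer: $-1448 - 364 i \sqrt{5} \approx -1448.0 - 813.93 i$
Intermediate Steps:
$s{\left(d,I \right)} = -3 + \sqrt{-1 + d}$ ($s{\left(d,I \right)} = -3 + \sqrt{d - 1} = -3 + \sqrt{-1 + d}$)
$l{\left(y \right)} = 2 y \left(-3 + y + i \sqrt{5}\right)$ ($l{\left(y \right)} = \left(y + y\right) \left(y - \left(3 - \sqrt{-1 - 4}\right)\right) = 2 y \left(y - \left(3 - \sqrt{-5}\right)\right) = 2 y \left(y - \left(3 - i \sqrt{5}\right)\right) = 2 y \left(-3 + y + i \sqrt{5}\right)$)
$8 + l{\left(7 \right)} \left(-26\right) = 8 + 2 \cdot 7 \left(-3 + 7 + i \sqrt{5}\right) \left(-26\right) = 8 + 2 \cdot 7 \left(4 + i \sqrt{5}\right) \left(-26\right) = 8 + \left(56 + 14 i \sqrt{5}\right) \left(-26\right) = 8 - \left(1456 + 364 i \sqrt{5}\right) = -1448 - 364 i \sqrt{5}$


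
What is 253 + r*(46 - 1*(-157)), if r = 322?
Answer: 65619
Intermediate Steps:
253 + r*(46 - 1*(-157)) = 253 + 322*(46 - 1*(-157)) = 253 + 322*(46 + 157) = 253 + 322*203 = 253 + 65366 = 65619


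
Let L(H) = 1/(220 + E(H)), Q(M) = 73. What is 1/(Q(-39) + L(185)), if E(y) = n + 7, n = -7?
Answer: 220/16061 ≈ 0.013698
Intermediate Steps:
E(y) = 0 (E(y) = -7 + 7 = 0)
L(H) = 1/220 (L(H) = 1/(220 + 0) = 1/220)
1/(Q(-39) + L(185)) = 1/(73 + 1/220) = 1/(16061/220) = 220/16061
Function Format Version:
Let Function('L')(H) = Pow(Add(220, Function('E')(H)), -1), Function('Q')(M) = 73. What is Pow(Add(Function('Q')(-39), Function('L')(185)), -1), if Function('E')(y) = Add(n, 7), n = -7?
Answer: Rational(220, 16061) ≈ 0.013698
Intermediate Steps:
Function('E')(y) = 0 (Function('E')(y) = Add(-7, 7) = 0)
Function('L')(H) = Rational(1, 220) (Function('L')(H) = Pow(Add(220, 0), -1) = Pow(220, -1) = Rational(1, 220))
Pow(Add(Function('Q')(-39), Function('L')(185)), -1) = Pow(Add(73, Rational(1, 220)), -1) = Pow(Rational(16061, 220), -1) = Rational(220, 16061)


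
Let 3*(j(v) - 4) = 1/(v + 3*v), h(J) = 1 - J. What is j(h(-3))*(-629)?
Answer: -121397/48 ≈ -2529.1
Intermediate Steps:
j(v) = 4 + 1/(12*v) (j(v) = 4 + 1/(3*(v + 3*v)) = 4 + 1/(3*((4*v))) = 4 + (1/(4*v))/3 = 4 + 1/(12*v))
j(h(-3))*(-629) = (4 + 1/(12*(1 - 1*(-3))))*(-629) = (4 + 1/(12*(1 + 3)))*(-629) = (4 + (1/12)/4)*(-629) = (4 + (1/12)*(1/4))*(-629) = (4 + 1/48)*(-629) = (193/48)*(-629) = -121397/48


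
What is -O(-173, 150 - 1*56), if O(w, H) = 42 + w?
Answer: 131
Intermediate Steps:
-O(-173, 150 - 1*56) = -(42 - 173) = -1*(-131) = 131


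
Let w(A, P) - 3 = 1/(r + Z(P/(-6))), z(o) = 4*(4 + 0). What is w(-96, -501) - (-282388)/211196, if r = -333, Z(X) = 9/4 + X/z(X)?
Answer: 2383740930/550007183 ≈ 4.3340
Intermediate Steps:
z(o) = 16 (z(o) = 4*4 = 16)
Z(X) = 9/4 + X/16
w(A, P) = 3 + 1/(-1323/4 - P/96) (w(A, P) = 3 + 1/(-333 + (9/4 + (P/(-6))/16)) = 3 + 1/(-333 + (9/4 + (P*(-⅙))/16)) = 3 + 1/(-333 + (9/4 + (-P/6)/16)) = 3 + 1/(-333 + (9/4 - P/96)) = 3 + 1/(-1323/4 - P/96))
w(-96, -501) - (-282388)/211196 = 3*(31720 - 501)/(31752 - 501) - (-282388)/211196 = 3*31219/31251 - (-282388)/211196 = 3*(1/31251)*31219 - 1*(-70597/52799) = 31219/10417 + 70597/52799 = 2383740930/550007183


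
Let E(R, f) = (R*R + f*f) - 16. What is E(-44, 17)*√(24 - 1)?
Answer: 2209*√23 ≈ 10594.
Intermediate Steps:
E(R, f) = -16 + R² + f² (E(R, f) = (R² + f²) - 16 = -16 + R² + f²)
E(-44, 17)*√(24 - 1) = (-16 + (-44)² + 17²)*√(24 - 1) = (-16 + 1936 + 289)*√23 = 2209*√23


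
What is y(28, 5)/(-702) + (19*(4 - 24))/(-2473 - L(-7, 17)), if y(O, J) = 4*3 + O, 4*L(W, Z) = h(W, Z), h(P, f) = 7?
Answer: 17660/182871 ≈ 0.096571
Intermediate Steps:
L(W, Z) = 7/4 (L(W, Z) = (1/4)*7 = 7/4)
y(O, J) = 12 + O
y(28, 5)/(-702) + (19*(4 - 24))/(-2473 - L(-7, 17)) = (12 + 28)/(-702) + (19*(4 - 24))/(-2473 - 1*7/4) = 40*(-1/702) + (19*(-20))/(-2473 - 7/4) = -20/351 - 380/(-9899/4) = -20/351 - 380*(-4/9899) = -20/351 + 80/521 = 17660/182871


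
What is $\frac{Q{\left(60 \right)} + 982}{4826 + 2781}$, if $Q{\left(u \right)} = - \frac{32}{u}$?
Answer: $\frac{14722}{114105} \approx 0.12902$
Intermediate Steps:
$\frac{Q{\left(60 \right)} + 982}{4826 + 2781} = \frac{- \frac{32}{60} + 982}{4826 + 2781} = \frac{\left(-32\right) \frac{1}{60} + 982}{7607} = \left(- \frac{8}{15} + 982\right) \frac{1}{7607} = \frac{14722}{15} \cdot \frac{1}{7607} = \frac{14722}{114105}$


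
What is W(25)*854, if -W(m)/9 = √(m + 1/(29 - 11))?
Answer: -1281*√902 ≈ -38473.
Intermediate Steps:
W(m) = -9*√(1/18 + m) (W(m) = -9*√(m + 1/(29 - 11)) = -9*√(m + 1/18) = -9*√(1/18 + m))
W(25)*854 = -3*√(2 + 36*25)/2*854 = -3*√(2 + 900)/2*854 = -3*√902/2*854 = -1281*√902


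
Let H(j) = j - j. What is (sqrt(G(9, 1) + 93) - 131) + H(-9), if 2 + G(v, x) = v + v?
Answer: -131 + sqrt(109) ≈ -120.56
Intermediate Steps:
G(v, x) = -2 + 2*v (G(v, x) = -2 + (v + v) = -2 + 2*v)
H(j) = 0
(sqrt(G(9, 1) + 93) - 131) + H(-9) = (sqrt((-2 + 2*9) + 93) - 131) + 0 = (sqrt((-2 + 18) + 93) - 131) + 0 = (sqrt(16 + 93) - 131) + 0 = (sqrt(109) - 131) + 0 = (-131 + sqrt(109)) + 0 = -131 + sqrt(109)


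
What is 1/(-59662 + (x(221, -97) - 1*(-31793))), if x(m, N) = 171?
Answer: -1/27698 ≈ -3.6104e-5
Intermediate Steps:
1/(-59662 + (x(221, -97) - 1*(-31793))) = 1/(-59662 + (171 - 1*(-31793))) = 1/(-59662 + (171 + 31793)) = 1/(-59662 + 31964) = 1/(-27698) = -1/27698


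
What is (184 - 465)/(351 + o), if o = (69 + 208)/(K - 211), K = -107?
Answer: -89358/111341 ≈ -0.80256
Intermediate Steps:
o = -277/318 (o = (69 + 208)/(-107 - 211) = 277/(-318) = 277*(-1/318) = -277/318 ≈ -0.87107)
(184 - 465)/(351 + o) = (184 - 465)/(351 - 277/318) = -281/111341/318 = -281*318/111341 = -89358/111341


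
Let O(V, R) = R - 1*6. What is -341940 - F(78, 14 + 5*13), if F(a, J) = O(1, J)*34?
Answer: -344422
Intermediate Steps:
O(V, R) = -6 + R (O(V, R) = R - 6 = -6 + R)
F(a, J) = -204 + 34*J (F(a, J) = (-6 + J)*34 = -204 + 34*J)
-341940 - F(78, 14 + 5*13) = -341940 - (-204 + 34*(14 + 5*13)) = -341940 - (-204 + 34*(14 + 65)) = -341940 - (-204 + 34*79) = -341940 - (-204 + 2686) = -341940 - 1*2482 = -341940 - 2482 = -344422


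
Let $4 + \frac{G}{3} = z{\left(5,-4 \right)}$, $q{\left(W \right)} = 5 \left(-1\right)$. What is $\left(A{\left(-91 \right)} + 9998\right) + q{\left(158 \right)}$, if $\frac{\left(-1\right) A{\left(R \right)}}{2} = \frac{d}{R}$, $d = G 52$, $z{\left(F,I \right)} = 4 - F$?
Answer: $\frac{69831}{7} \approx 9975.9$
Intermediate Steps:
$q{\left(W \right)} = -5$
$G = -15$ ($G = -12 + 3 \left(4 - 5\right) = -12 + 3 \left(-1\right) = -12 - 3 = -15$)
$d = -780$ ($d = \left(-15\right) 52 = -780$)
$A{\left(R \right)} = \frac{1560}{R}$ ($A{\left(R \right)} = - 2 \left(- \frac{780}{R}\right) = \frac{1560}{R}$)
$\left(A{\left(-91 \right)} + 9998\right) + q{\left(158 \right)} = \left(\frac{1560}{-91} + 9998\right) - 5 = \left(1560 \left(- \frac{1}{91}\right) + 9998\right) - 5 = \left(- \frac{120}{7} + 9998\right) - 5 = \frac{69866}{7} - 5 = \frac{69831}{7}$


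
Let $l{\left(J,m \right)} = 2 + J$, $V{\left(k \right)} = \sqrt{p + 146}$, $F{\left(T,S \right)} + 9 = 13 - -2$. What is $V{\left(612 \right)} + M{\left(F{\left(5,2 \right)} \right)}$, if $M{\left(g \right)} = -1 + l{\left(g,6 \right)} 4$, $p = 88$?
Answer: $31 + 3 \sqrt{26} \approx 46.297$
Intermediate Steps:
$F{\left(T,S \right)} = 6$ ($F{\left(T,S \right)} = -9 + \left(13 - -2\right) = -9 + \left(13 + 2\right) = -9 + 15 = 6$)
$V{\left(k \right)} = 3 \sqrt{26}$ ($V{\left(k \right)} = \sqrt{88 + 146} = \sqrt{234} = 3 \sqrt{26}$)
$M{\left(g \right)} = 7 + 4 g$ ($M{\left(g \right)} = -1 + \left(2 + g\right) 4 = -1 + \left(8 + 4 g\right) = 7 + 4 g$)
$V{\left(612 \right)} + M{\left(F{\left(5,2 \right)} \right)} = 3 \sqrt{26} + \left(7 + 4 \cdot 6\right) = 3 \sqrt{26} + \left(7 + 24\right) = 3 \sqrt{26} + 31 = 31 + 3 \sqrt{26}$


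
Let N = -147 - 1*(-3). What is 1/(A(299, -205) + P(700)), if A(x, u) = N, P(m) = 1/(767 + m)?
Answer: -1467/211247 ≈ -0.0069445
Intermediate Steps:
N = -144 (N = -147 + 3 = -144)
A(x, u) = -144
1/(A(299, -205) + P(700)) = 1/(-144 + 1/(767 + 700)) = 1/(-144 + 1/1467) = 1/(-211247/1467) = -1467/211247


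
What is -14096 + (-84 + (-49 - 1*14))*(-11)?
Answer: -12479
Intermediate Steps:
-14096 + (-84 + (-49 - 1*14))*(-11) = -14096 + (-84 + (-49 - 14))*(-11) = -14096 + (-84 - 63)*(-11) = -14096 - 147*(-11) = -14096 + 1617 = -12479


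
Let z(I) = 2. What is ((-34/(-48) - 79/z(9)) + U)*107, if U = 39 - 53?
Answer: -135569/24 ≈ -5648.7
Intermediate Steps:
U = -14
((-34/(-48) - 79/z(9)) + U)*107 = ((-34/(-48) - 79/2) - 14)*107 = ((-34*(-1/48) - 79*½) - 14)*107 = ((17/24 - 79/2) - 14)*107 = (-931/24 - 14)*107 = -1267/24*107 = -135569/24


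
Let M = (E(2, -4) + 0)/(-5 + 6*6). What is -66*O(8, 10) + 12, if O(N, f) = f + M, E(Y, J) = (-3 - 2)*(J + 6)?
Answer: -19428/31 ≈ -626.71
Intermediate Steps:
E(Y, J) = -30 - 5*J (E(Y, J) = -5*(6 + J) = -30 - 5*J)
M = -10/31 (M = ((-30 - 5*(-4)) + 0)/(-5 + 6*6) = ((-30 + 20) + 0)/(-5 + 36) = (-10 + 0)/31 = -10*1/31 = -10/31 ≈ -0.32258)
O(N, f) = -10/31 + f (O(N, f) = f - 10/31 = -10/31 + f)
-66*O(8, 10) + 12 = -66*(-10/31 + 10) + 12 = -66*300/31 + 12 = -19800/31 + 12 = -19428/31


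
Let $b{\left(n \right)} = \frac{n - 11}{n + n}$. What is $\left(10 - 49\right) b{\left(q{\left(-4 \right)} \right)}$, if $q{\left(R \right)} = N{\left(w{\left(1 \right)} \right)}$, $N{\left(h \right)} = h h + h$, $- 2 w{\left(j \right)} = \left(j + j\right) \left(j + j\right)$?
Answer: $\frac{351}{4} \approx 87.75$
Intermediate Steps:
$w{\left(j \right)} = - 2 j^{2}$ ($w{\left(j \right)} = - \frac{\left(j + j\right) \left(j + j\right)}{2} = - \frac{2 j 2 j}{2} = - \frac{4 j^{2}}{2} = - 2 j^{2}$)
$N{\left(h \right)} = h + h^{2}$ ($N{\left(h \right)} = h^{2} + h = h + h^{2}$)
$q{\left(R \right)} = 2$ ($q{\left(R \right)} = - 2 \cdot 1^{2} \left(1 - 2 \cdot 1^{2}\right) = \left(-2\right) 1 \left(1 - 2\right) = - 2 \left(1 - 2\right) = \left(-2\right) \left(-1\right) = 2$)
$b{\left(n \right)} = \frac{-11 + n}{2 n}$
$\left(10 - 49\right) b{\left(q{\left(-4 \right)} \right)} = \left(10 - 49\right) \frac{-11 + 2}{2 \cdot 2} = - 39 \cdot \frac{1}{2} \cdot \frac{1}{2} \left(-9\right) = \left(-39\right) \left(- \frac{9}{4}\right) = \frac{351}{4}$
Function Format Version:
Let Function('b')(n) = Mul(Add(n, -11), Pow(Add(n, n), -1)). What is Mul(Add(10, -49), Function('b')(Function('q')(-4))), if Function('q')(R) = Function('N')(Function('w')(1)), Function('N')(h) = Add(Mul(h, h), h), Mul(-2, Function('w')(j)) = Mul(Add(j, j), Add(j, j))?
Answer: Rational(351, 4) ≈ 87.750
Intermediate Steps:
Function('w')(j) = Mul(-2, Pow(j, 2)) (Function('w')(j) = Mul(Rational(-1, 2), Mul(Add(j, j), Add(j, j))) = Mul(Rational(-1, 2), Mul(Mul(2, j), Mul(2, j))) = Mul(Rational(-1, 2), Mul(4, Pow(j, 2))) = Mul(-2, Pow(j, 2)))
Function('N')(h) = Add(h, Pow(h, 2)) (Function('N')(h) = Add(Pow(h, 2), h) = Add(h, Pow(h, 2)))
Function('q')(R) = 2 (Function('q')(R) = Mul(Mul(-2, Pow(1, 2)), Add(1, Mul(-2, Pow(1, 2)))) = Mul(Mul(-2, 1), Add(1, Mul(-2, 1))) = Mul(-2, Add(1, -2)) = Mul(-2, -1) = 2)
Function('b')(n) = Mul(Rational(1, 2), Pow(n, -1), Add(-11, n)) (Function('b')(n) = Mul(Add(-11, n), Pow(Mul(2, n), -1)) = Mul(Add(-11, n), Mul(Rational(1, 2), Pow(n, -1))) = Mul(Rational(1, 2), Pow(n, -1), Add(-11, n)))
Mul(Add(10, -49), Function('b')(Function('q')(-4))) = Mul(Add(10, -49), Mul(Rational(1, 2), Pow(2, -1), Add(-11, 2))) = Mul(-39, Mul(Rational(1, 2), Rational(1, 2), -9)) = Mul(-39, Rational(-9, 4)) = Rational(351, 4)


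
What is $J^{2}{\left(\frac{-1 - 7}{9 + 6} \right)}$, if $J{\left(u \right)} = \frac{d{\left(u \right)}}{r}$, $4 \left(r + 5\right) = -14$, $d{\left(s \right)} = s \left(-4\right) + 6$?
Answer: $\frac{59536}{65025} \approx 0.91559$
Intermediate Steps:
$d{\left(s \right)} = 6 - 4 s$ ($d{\left(s \right)} = - 4 s + 6 = 6 - 4 s$)
$r = - \frac{17}{2}$ ($r = -5 + \frac{1}{4} \left(-14\right) = -5 - \frac{7}{2} = - \frac{17}{2} \approx -8.5$)
$J{\left(u \right)} = - \frac{12}{17} + \frac{8 u}{17}$ ($J{\left(u \right)} = \frac{6 - 4 u}{- \frac{17}{2}} = \left(6 - 4 u\right) \left(- \frac{2}{17}\right) = - \frac{12}{17} + \frac{8 u}{17}$)
$J^{2}{\left(\frac{-1 - 7}{9 + 6} \right)} = \left(- \frac{12}{17} + \frac{8 \frac{-1 - 7}{9 + 6}}{17}\right)^{2} = \left(- \frac{12}{17} + \frac{8 \left(- \frac{8}{15}\right)}{17}\right)^{2} = \left(- \frac{12}{17} + \frac{8 \left(\left(-8\right) \frac{1}{15}\right)}{17}\right)^{2} = \left(- \frac{12}{17} + \frac{8}{17} \left(- \frac{8}{15}\right)\right)^{2} = \left(- \frac{12}{17} - \frac{64}{255}\right)^{2} = \left(- \frac{244}{255}\right)^{2} = \frac{59536}{65025}$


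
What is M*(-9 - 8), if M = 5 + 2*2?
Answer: -153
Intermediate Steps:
M = 9 (M = 5 + 4 = 9)
M*(-9 - 8) = 9*(-9 - 8) = 9*(-17) = -153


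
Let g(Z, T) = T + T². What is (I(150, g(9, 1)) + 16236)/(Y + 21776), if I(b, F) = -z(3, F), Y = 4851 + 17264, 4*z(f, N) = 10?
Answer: 32467/87782 ≈ 0.36986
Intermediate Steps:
z(f, N) = 5/2 (z(f, N) = (¼)*10 = 5/2)
Y = 22115
I(b, F) = -5/2 (I(b, F) = -1*5/2 = -5/2)
(I(150, g(9, 1)) + 16236)/(Y + 21776) = (-5/2 + 16236)/(22115 + 21776) = (32467/2)/43891 = (32467/2)*(1/43891) = 32467/87782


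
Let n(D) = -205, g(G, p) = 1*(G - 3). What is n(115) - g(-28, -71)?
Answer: -174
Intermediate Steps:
g(G, p) = -3 + G (g(G, p) = 1*(-3 + G) = -3 + G)
n(115) - g(-28, -71) = -205 - (-3 - 28) = -205 - 1*(-31) = -205 + 31 = -174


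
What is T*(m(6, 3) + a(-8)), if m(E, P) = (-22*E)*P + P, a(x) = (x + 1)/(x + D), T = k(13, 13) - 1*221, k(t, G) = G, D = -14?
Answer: 898456/11 ≈ 81678.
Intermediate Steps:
T = -208 (T = 13 - 1*221 = 13 - 221 = -208)
a(x) = (1 + x)/(-14 + x) (a(x) = (x + 1)/(x - 14) = (1 + x)/(-14 + x))
m(E, P) = P - 22*E*P (m(E, P) = -22*E*P + P = P - 22*E*P)
T*(m(6, 3) + a(-8)) = -208*(3*(1 - 22*6) + (1 - 8)/(-14 - 8)) = -208*(3*(1 - 132) - 7/(-22)) = -208*(3*(-131) - 1/22*(-7)) = -208*(-393 + 7/22) = -208*(-8639/22) = 898456/11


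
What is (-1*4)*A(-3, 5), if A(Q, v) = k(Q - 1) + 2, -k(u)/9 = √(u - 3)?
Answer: -8 + 36*I*√7 ≈ -8.0 + 95.247*I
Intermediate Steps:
k(u) = -9*√(-3 + u) (k(u) = -9*√(u - 3) = -9*√(-3 + u))
A(Q, v) = 2 - 9*√(-4 + Q) (A(Q, v) = -9*√(-3 + (Q - 1)) + 2 = -9*√(-3 + (-1 + Q)) + 2 = -9*√(-4 + Q) + 2 = 2 - 9*√(-4 + Q))
(-1*4)*A(-3, 5) = (-1*4)*(2 - 9*√(-4 - 3)) = -4*(2 - 9*I*√7) = -8 + 36*I*√7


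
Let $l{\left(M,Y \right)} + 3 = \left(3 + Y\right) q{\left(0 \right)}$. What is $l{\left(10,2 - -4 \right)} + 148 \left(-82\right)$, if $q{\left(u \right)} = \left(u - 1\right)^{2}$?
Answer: $-12130$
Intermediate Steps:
$q{\left(u \right)} = \left(-1 + u\right)^{2}$
$l{\left(M,Y \right)} = Y$ ($l{\left(M,Y \right)} = -3 + \left(3 + Y\right) \left(-1 + 0\right)^{2} = -3 + \left(3 + Y\right) \left(-1\right)^{2} = -3 + \left(3 + Y\right) 1 = -3 + \left(3 + Y\right) = Y$)
$l{\left(10,2 - -4 \right)} + 148 \left(-82\right) = \left(2 - -4\right) + 148 \left(-82\right) = \left(2 + 4\right) - 12136 = 6 - 12136 = -12130$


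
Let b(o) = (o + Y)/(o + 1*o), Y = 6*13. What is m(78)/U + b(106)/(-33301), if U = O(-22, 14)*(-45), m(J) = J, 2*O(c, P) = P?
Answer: -45893608/185320065 ≈ -0.24765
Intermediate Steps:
O(c, P) = P/2
Y = 78
b(o) = (78 + o)/(2*o) (b(o) = (o + 78)/(o + 1*o) = (78 + o)/(o + o) = (78 + o)/((2*o)) = (78 + o)*(1/(2*o)) = (78 + o)/(2*o))
U = -315 (U = ((½)*14)*(-45) = 7*(-45) = -315)
m(78)/U + b(106)/(-33301) = 78/(-315) + ((½)*(78 + 106)/106)/(-33301) = 78*(-1/315) + ((½)*(1/106)*184)*(-1/33301) = -26/105 + (46/53)*(-1/33301) = -26/105 - 46/1764953 = -45893608/185320065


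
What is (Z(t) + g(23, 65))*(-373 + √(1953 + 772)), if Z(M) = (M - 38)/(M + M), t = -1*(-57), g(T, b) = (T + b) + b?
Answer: -342787/6 + 4595*√109/6 ≈ -49136.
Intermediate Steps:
g(T, b) = T + 2*b
t = 57
Z(M) = (-38 + M)/(2*M) (Z(M) = (-38 + M)/((2*M)) = (-38 + M)*(1/(2*M)) = (-38 + M)/(2*M))
(Z(t) + g(23, 65))*(-373 + √(1953 + 772)) = ((½)*(-38 + 57)/57 + (23 + 2*65))*(-373 + √(1953 + 772)) = ((½)*(1/57)*19 + (23 + 130))*(-373 + √2725) = (⅙ + 153)*(-373 + 5*√109) = 919*(-373 + 5*√109)/6 = -342787/6 + 4595*√109/6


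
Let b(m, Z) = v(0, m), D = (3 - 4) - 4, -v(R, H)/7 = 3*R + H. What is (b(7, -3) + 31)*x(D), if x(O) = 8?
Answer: -144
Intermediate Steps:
v(R, H) = -21*R - 7*H (v(R, H) = -7*(3*R + H) = -7*(H + 3*R) = -21*R - 7*H)
D = -5 (D = -1 - 4 = -5)
b(m, Z) = -7*m (b(m, Z) = -21*0 - 7*m = 0 - 7*m = -7*m)
(b(7, -3) + 31)*x(D) = (-7*7 + 31)*8 = (-49 + 31)*8 = -18*8 = -144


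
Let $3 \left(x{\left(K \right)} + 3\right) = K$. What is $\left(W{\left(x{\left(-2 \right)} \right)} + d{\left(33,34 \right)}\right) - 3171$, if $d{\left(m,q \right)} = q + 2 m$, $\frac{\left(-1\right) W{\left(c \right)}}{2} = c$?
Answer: $- \frac{9191}{3} \approx -3063.7$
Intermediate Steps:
$x{\left(K \right)} = -3 + \frac{K}{3}$
$W{\left(c \right)} = - 2 c$
$\left(W{\left(x{\left(-2 \right)} \right)} + d{\left(33,34 \right)}\right) - 3171 = \left(- 2 \left(-3 + \frac{1}{3} \left(-2\right)\right) + \left(34 + 2 \cdot 33\right)\right) - 3171 = \left(- 2 \left(-3 - \frac{2}{3}\right) + \left(34 + 66\right)\right) - 3171 = \left(\left(-2\right) \left(- \frac{11}{3}\right) + 100\right) - 3171 = \left(\frac{22}{3} + 100\right) - 3171 = \frac{322}{3} - 3171 = - \frac{9191}{3}$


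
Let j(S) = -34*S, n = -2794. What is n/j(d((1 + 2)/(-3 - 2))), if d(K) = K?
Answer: -6985/51 ≈ -136.96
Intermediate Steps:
n/j(d((1 + 2)/(-3 - 2))) = -2794*(-(-3 - 2)/(34*(1 + 2))) = -2794/((-102/(-5))) = -2794/((-102*(-1)/5)) = -2794/((-34*(-3/5))) = -2794/102/5 = -2794*5/102 = -6985/51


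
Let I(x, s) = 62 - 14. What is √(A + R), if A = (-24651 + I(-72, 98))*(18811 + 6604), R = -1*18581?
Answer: I*√625303826 ≈ 25006.0*I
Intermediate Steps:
R = -18581
I(x, s) = 48
A = -625285245 (A = (-24651 + 48)*(18811 + 6604) = -24603*25415 = -625285245)
√(A + R) = √(-625285245 - 18581) = √(-625303826) = I*√625303826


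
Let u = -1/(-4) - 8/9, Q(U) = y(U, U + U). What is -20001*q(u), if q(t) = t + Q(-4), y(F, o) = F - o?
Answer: -806707/12 ≈ -67226.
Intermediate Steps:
Q(U) = -U (Q(U) = U - (U + U) = U - 2*U = -U)
u = -23/36 (u = -1*(-1/4) - 8*1/9 = 1/4 - 8/9 = -23/36 ≈ -0.63889)
q(t) = 4 + t (q(t) = t - 1*(-4) = t + 4 = 4 + t)
-20001*q(u) = -20001*(4 - 23/36) = -20001*121/36 = -806707/12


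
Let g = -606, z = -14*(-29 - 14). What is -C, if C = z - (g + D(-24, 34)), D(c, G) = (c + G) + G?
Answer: -1164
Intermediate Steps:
D(c, G) = c + 2*G (D(c, G) = (G + c) + G = c + 2*G)
z = 602 (z = -14*(-43) = 602)
C = 1164 (C = 602 - (-606 + (-24 + 2*34)) = 602 - (-606 + (-24 + 68)) = 602 - (-606 + 44) = 602 - 1*(-562) = 602 + 562 = 1164)
-C = -1*1164 = -1164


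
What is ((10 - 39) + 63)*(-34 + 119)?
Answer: 2890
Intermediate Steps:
((10 - 39) + 63)*(-34 + 119) = (-29 + 63)*85 = 34*85 = 2890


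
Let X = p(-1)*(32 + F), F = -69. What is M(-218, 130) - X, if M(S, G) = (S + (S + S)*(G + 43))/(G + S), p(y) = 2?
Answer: 41079/44 ≈ 933.61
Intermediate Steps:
X = -74 (X = 2*(32 - 69) = 2*(-37) = -74)
M(S, G) = (S + 2*S*(43 + G))/(G + S) (M(S, G) = (S + (2*S)*(43 + G))/(G + S) = (S + 2*S*(43 + G))/(G + S))
M(-218, 130) - X = -218*(87 + 2*130)/(130 - 218) - 1*(-74) = -218*(87 + 260)/(-88) + 74 = -218*(-1/88)*347 + 74 = 37823/44 + 74 = 41079/44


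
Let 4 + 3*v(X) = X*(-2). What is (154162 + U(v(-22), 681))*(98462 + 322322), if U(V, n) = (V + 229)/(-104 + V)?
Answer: 64867778339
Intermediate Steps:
v(X) = -4/3 - 2*X/3 (v(X) = -4/3 + (X*(-2))/3 = -4/3 + (-2*X)/3 = -4/3 - 2*X/3)
U(V, n) = (229 + V)/(-104 + V)
(154162 + U(v(-22), 681))*(98462 + 322322) = (154162 + (229 + (-4/3 - ⅔*(-22)))/(-104 + (-4/3 - ⅔*(-22))))*(98462 + 322322) = (154162 + (229 + (-4/3 + 44/3))/(-104 + (-4/3 + 44/3)))*420784 = (154162 + (229 + 40/3)/(-104 + 40/3))*420784 = (154162 + (727/3)/(-272/3))*420784 = (154162 - 3/272*727/3)*420784 = (154162 - 727/272)*420784 = (41931337/272)*420784 = 64867778339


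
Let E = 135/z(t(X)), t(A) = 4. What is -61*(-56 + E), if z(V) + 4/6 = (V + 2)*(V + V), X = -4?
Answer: 460367/142 ≈ 3242.0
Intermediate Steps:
z(V) = -2/3 + 2*V*(2 + V) (z(V) = -2/3 + (V + 2)*(V + V) = -2/3 + (2 + V)*(2*V) = -2/3 + 2*V*(2 + V))
E = 405/142 (E = 135/(-2/3 + 2*4**2 + 4*4) = 135/(-2/3 + 2*16 + 16) = 135/(-2/3 + 32 + 16) = 135/(142/3) = 135*(3/142) = 405/142 ≈ 2.8521)
-61*(-56 + E) = -61*(-56 + 405/142) = -61*(-7547/142) = 460367/142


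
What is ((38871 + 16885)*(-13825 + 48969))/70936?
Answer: 244936108/8867 ≈ 27623.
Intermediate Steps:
((38871 + 16885)*(-13825 + 48969))/70936 = (55756*35144)*(1/70936) = 1959488864*(1/70936) = 244936108/8867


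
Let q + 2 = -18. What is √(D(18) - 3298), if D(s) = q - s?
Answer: 2*I*√834 ≈ 57.758*I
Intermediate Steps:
q = -20 (q = -2 - 18 = -20)
D(s) = -20 - s
√(D(18) - 3298) = √((-20 - 1*18) - 3298) = √((-20 - 18) - 3298) = √(-38 - 3298) = √(-3336) = 2*I*√834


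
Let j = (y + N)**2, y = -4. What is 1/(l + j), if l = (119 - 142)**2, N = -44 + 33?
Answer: 1/754 ≈ 0.0013263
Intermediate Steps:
N = -11
l = 529 (l = (-23)**2 = 529)
j = 225 (j = (-4 - 11)**2 = (-15)**2 = 225)
1/(l + j) = 1/(529 + 225) = 1/754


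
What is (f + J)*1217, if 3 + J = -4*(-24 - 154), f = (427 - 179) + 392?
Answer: 1641733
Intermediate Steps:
f = 640 (f = 248 + 392 = 640)
J = 709 (J = -3 - 4*(-24 - 154) = -3 - 4*(-178) = -3 + 712 = 709)
(f + J)*1217 = (640 + 709)*1217 = 1349*1217 = 1641733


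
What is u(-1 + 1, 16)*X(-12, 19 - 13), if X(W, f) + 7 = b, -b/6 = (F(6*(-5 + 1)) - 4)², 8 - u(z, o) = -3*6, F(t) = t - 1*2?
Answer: -140582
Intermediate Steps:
F(t) = -2 + t (F(t) = t - 2 = -2 + t)
u(z, o) = 26 (u(z, o) = 8 - (-3)*6 = 8 - 1*(-18) = 8 + 18 = 26)
b = -5400 (b = -6*((-2 + 6*(-5 + 1)) - 4)² = -6*((-2 + 6*(-4)) - 4)² = -6*((-2 - 24) - 4)² = -6*(-26 - 4)² = -6*(-30)² = -6*900 = -5400)
X(W, f) = -5407 (X(W, f) = -7 - 5400 = -5407)
u(-1 + 1, 16)*X(-12, 19 - 13) = 26*(-5407) = -140582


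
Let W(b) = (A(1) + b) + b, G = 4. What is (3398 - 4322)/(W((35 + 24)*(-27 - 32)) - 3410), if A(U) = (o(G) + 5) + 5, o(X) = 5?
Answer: 924/10357 ≈ 0.089215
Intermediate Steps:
A(U) = 15 (A(U) = (5 + 5) + 5 = 10 + 5 = 15)
W(b) = 15 + 2*b (W(b) = (15 + b) + b = 15 + 2*b)
(3398 - 4322)/(W((35 + 24)*(-27 - 32)) - 3410) = (3398 - 4322)/((15 + 2*((35 + 24)*(-27 - 32))) - 3410) = -924/((15 + 2*(59*(-59))) - 3410) = -924/((15 + 2*(-3481)) - 3410) = -924/((15 - 6962) - 3410) = -924/(-6947 - 3410) = -924/(-10357) = -924*(-1/10357) = 924/10357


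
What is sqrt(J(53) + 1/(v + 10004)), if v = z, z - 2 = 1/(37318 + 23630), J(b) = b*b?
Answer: sqrt(1044700183345679234461)/609845689 ≈ 53.000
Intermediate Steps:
J(b) = b**2
z = 121897/60948 (z = 2 + 1/(37318 + 23630) = 2 + 1/60948 = 121897/60948 ≈ 2.0000)
v = 121897/60948 ≈ 2.0000
sqrt(J(53) + 1/(v + 10004)) = sqrt(53**2 + 1/(121897/60948 + 10004)) = sqrt(2809 + 1/(609845689/60948)) = sqrt(2809 + 60948/609845689) = sqrt(1713056601349/609845689) = sqrt(1044700183345679234461)/609845689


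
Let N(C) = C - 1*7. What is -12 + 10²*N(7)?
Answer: -12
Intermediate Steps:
N(C) = -7 + C (N(C) = C - 7 = -7 + C)
-12 + 10²*N(7) = -12 + 10²*(-7 + 7) = -12 + 100*0 = -12 + 0 = -12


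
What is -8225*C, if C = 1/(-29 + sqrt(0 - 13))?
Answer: 34075/122 + 1175*I*sqrt(13)/122 ≈ 279.3 + 34.726*I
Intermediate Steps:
C = 1/(-29 + I*sqrt(13)) (C = 1/(-29 + sqrt(-13)) = 1/(-29 + I*sqrt(13)) ≈ -0.033958 - 0.004222*I)
-8225*C = -8225*(-29/854 - I*sqrt(13)/854) = 34075/122 + 1175*I*sqrt(13)/122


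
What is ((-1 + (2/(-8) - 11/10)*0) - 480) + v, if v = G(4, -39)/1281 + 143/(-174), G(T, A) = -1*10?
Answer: -11932993/24766 ≈ -481.83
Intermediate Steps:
G(T, A) = -10
v = -20547/24766 (v = -10/1281 + 143/(-174) = -10*1/1281 + 143*(-1/174) = -10/1281 - 143/174 = -20547/24766 ≈ -0.82965)
((-1 + (2/(-8) - 11/10)*0) - 480) + v = ((-1 + (2/(-8) - 11/10)*0) - 480) - 20547/24766 = ((-1 + (2*(-⅛) - 11*⅒)*0) - 480) - 20547/24766 = ((-1 + (-¼ - 11/10)*0) - 480) - 20547/24766 = ((-1 - 27/20*0) - 480) - 20547/24766 = ((-1 + 0) - 480) - 20547/24766 = (-1 - 480) - 20547/24766 = -481 - 20547/24766 = -11932993/24766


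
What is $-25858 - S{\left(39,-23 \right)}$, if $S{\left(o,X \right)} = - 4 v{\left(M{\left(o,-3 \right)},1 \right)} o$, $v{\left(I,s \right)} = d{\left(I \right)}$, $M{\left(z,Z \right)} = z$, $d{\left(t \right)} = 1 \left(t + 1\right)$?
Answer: $-19618$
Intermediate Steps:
$d{\left(t \right)} = 1 + t$ ($d{\left(t \right)} = 1 \left(1 + t\right) = 1 + t$)
$v{\left(I,s \right)} = 1 + I$
$S{\left(o,X \right)} = - 4 o \left(1 + o\right)$ ($S{\left(o,X \right)} = - 4 \left(1 + o\right) o = - 4 o \left(1 + o\right)$)
$-25858 - S{\left(39,-23 \right)} = -25858 - \left(-4\right) 39 \left(1 + 39\right) = -25858 - \left(-4\right) 39 \cdot 40 = -25858 - -6240 = -25858 + 6240 = -19618$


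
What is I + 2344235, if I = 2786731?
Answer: 5130966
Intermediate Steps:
I + 2344235 = 2786731 + 2344235 = 5130966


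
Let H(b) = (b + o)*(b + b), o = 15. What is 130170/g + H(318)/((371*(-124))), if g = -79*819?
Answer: -4423009/668577 ≈ -6.6156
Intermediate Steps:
H(b) = 2*b*(15 + b) (H(b) = (b + 15)*(b + b) = (15 + b)*(2*b) = 2*b*(15 + b))
g = -64701
130170/g + H(318)/((371*(-124))) = 130170/(-64701) + (2*318*(15 + 318))/((371*(-124))) = 130170*(-1/64701) + (2*318*333)/(-46004) = -43390/21567 + 211788*(-1/46004) = -43390/21567 - 999/217 = -4423009/668577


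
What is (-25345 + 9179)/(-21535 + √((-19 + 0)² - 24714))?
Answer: 174067405/231890289 + 56581*I*√497/231890289 ≈ 0.75065 + 0.0054396*I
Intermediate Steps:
(-25345 + 9179)/(-21535 + √((-19 + 0)² - 24714)) = -16166/(-21535 + √((-19)² - 24714)) = -16166/(-21535 + √(361 - 24714)) = -16166/(-21535 + √(-24353)) = -16166/(-21535 + 7*I*√497)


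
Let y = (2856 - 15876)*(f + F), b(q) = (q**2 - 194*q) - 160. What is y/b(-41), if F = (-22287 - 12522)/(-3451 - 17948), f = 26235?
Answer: -69618259176/1931005 ≈ -36053.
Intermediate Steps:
F = 11603/7133 (F = -34809/(-21399) = -34809*(-1/21399) = 11603/7133 ≈ 1.6267)
b(q) = -160 + q**2 - 194*q
y = -348091295880/1019 (y = (2856 - 15876)*(26235 + 11603/7133) = -13020*187145858/7133 = -348091295880/1019 ≈ -3.4160e+8)
y/b(-41) = -348091295880/(1019*(-160 + (-41)**2 - 194*(-41))) = -348091295880/(1019*(-160 + 1681 + 7954)) = -348091295880/1019/9475 = -348091295880/1019*1/9475 = -69618259176/1931005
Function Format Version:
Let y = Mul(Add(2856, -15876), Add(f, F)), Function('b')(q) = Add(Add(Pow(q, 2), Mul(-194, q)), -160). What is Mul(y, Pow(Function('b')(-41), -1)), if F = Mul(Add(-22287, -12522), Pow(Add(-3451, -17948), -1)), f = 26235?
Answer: Rational(-69618259176, 1931005) ≈ -36053.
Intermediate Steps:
F = Rational(11603, 7133) (F = Mul(-34809, Pow(-21399, -1)) = Mul(-34809, Rational(-1, 21399)) = Rational(11603, 7133) ≈ 1.6267)
Function('b')(q) = Add(-160, Pow(q, 2), Mul(-194, q))
y = Rational(-348091295880, 1019) (y = Mul(Add(2856, -15876), Add(26235, Rational(11603, 7133))) = Mul(-13020, Rational(187145858, 7133)) = Rational(-348091295880, 1019) ≈ -3.4160e+8)
Mul(y, Pow(Function('b')(-41), -1)) = Mul(Rational(-348091295880, 1019), Pow(Add(-160, Pow(-41, 2), Mul(-194, -41)), -1)) = Mul(Rational(-348091295880, 1019), Pow(Add(-160, 1681, 7954), -1)) = Mul(Rational(-348091295880, 1019), Pow(9475, -1)) = Mul(Rational(-348091295880, 1019), Rational(1, 9475)) = Rational(-69618259176, 1931005)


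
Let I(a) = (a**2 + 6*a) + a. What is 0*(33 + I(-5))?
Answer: 0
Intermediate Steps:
I(a) = a**2 + 7*a
0*(33 + I(-5)) = 0*(33 - 5*(7 - 5)) = 0*(33 - 5*2) = 0*(33 - 10) = 0*23 = 0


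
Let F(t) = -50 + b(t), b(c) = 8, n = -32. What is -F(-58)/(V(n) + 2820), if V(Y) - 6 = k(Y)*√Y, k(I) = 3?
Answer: 3297/221849 - 14*I*√2/221849 ≈ 0.014861 - 8.9245e-5*I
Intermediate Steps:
V(Y) = 6 + 3*√Y
F(t) = -42 (F(t) = -50 + 8 = -42)
-F(-58)/(V(n) + 2820) = -(-42)/((6 + 3*√(-32)) + 2820) = -(-42)/((6 + 3*(4*I*√2)) + 2820) = -(-42)/((6 + 12*I*√2) + 2820) = -(-42)/(2826 + 12*I*√2) = 42/(2826 + 12*I*√2)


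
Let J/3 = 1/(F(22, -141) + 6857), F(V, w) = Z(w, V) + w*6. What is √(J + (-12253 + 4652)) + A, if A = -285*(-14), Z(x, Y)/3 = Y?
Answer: 3990 + I*√280704372098/6077 ≈ 3990.0 + 87.184*I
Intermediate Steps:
Z(x, Y) = 3*Y
F(V, w) = 3*V + 6*w (F(V, w) = 3*V + w*6 = 3*V + 6*w)
A = 3990
J = 3/6077 (J = 3/((3*22 + 6*(-141)) + 6857) = 3/((66 - 846) + 6857) = 3/(-780 + 6857) = 3/6077 ≈ 0.00049366)
√(J + (-12253 + 4652)) + A = √(3/6077 + (-12253 + 4652)) + 3990 = √(3/6077 - 7601) + 3990 = √(-46191274/6077) + 3990 = I*√280704372098/6077 + 3990 = 3990 + I*√280704372098/6077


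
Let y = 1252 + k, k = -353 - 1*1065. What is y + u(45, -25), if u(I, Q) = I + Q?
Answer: -146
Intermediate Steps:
k = -1418 (k = -353 - 1065 = -1418)
y = -166 (y = 1252 - 1418 = -166)
y + u(45, -25) = -166 + (45 - 25) = -166 + 20 = -146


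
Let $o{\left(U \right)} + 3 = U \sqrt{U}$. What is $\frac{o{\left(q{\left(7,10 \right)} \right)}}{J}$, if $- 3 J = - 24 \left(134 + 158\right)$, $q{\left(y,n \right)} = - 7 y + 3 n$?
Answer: $- \frac{3}{2336} - \frac{19 i \sqrt{19}}{2336} \approx -0.0012842 - 0.035453 i$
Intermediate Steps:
$J = 2336$ ($J = - \frac{\left(-24\right) \left(134 + 158\right)}{3} = - \frac{\left(-24\right) 292}{3} = \left(- \frac{1}{3}\right) \left(-7008\right) = 2336$)
$o{\left(U \right)} = -3 + U^{\frac{3}{2}}$ ($o{\left(U \right)} = -3 + U \sqrt{U} = -3 + U^{\frac{3}{2}}$)
$\frac{o{\left(q{\left(7,10 \right)} \right)}}{J} = \frac{-3 + \left(\left(-7\right) 7 + 3 \cdot 10\right)^{\frac{3}{2}}}{2336} = \left(-3 + \left(-49 + 30\right)^{\frac{3}{2}}\right) \frac{1}{2336} = \left(-3 + \left(-19\right)^{\frac{3}{2}}\right) \frac{1}{2336} = \left(-3 - 19 i \sqrt{19}\right) \frac{1}{2336} = - \frac{3}{2336} - \frac{19 i \sqrt{19}}{2336}$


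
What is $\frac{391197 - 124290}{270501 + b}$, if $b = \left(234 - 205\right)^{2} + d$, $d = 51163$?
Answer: $\frac{266907}{322505} \approx 0.82761$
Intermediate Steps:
$b = 52004$ ($b = \left(234 - 205\right)^{2} + 51163 = 29^{2} + 51163 = 841 + 51163 = 52004$)
$\frac{391197 - 124290}{270501 + b} = \frac{391197 - 124290}{270501 + 52004} = \frac{266907}{322505}$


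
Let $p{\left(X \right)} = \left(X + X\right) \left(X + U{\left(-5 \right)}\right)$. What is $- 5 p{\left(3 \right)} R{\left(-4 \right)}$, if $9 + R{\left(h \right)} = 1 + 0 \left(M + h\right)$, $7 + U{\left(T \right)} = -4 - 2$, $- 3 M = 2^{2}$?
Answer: $-2400$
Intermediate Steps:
$M = - \frac{4}{3}$ ($M = - \frac{2^{2}}{3} = \left(- \frac{1}{3}\right) 4 = - \frac{4}{3} \approx -1.3333$)
$U{\left(T \right)} = -13$ ($U{\left(T \right)} = -7 - 6 = -13$)
$p{\left(X \right)} = 2 X \left(-13 + X\right)$ ($p{\left(X \right)} = \left(X + X\right) \left(X - 13\right) = 2 X \left(-13 + X\right)$)
$R{\left(h \right)} = -8$ ($R{\left(h \right)} = -9 + \left(1 + 0 \left(- \frac{4}{3} + h\right)\right) = -9 + \left(1 + 0\right) = -9 + 1 = -8$)
$- 5 p{\left(3 \right)} R{\left(-4 \right)} = - 5 \cdot 2 \cdot 3 \left(-13 + 3\right) \left(-8\right) = - 5 \cdot 2 \cdot 3 \left(-10\right) \left(-8\right) = \left(-5\right) \left(-60\right) \left(-8\right) = 300 \left(-8\right) = -2400$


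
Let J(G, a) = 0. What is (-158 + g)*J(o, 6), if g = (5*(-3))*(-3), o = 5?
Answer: 0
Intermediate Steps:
g = 45 (g = -15*(-3) = 45)
(-158 + g)*J(o, 6) = (-158 + 45)*0 = -113*0 = 0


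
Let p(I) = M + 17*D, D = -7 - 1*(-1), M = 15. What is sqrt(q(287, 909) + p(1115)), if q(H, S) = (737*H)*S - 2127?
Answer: 3*sqrt(21363173) ≈ 13866.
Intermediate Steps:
q(H, S) = -2127 + 737*H*S (q(H, S) = 737*H*S - 2127 = -2127 + 737*H*S)
D = -6 (D = -7 + 1 = -6)
p(I) = -87 (p(I) = 15 + 17*(-6) = 15 - 102 = -87)
sqrt(q(287, 909) + p(1115)) = sqrt((-2127 + 737*287*909) - 87) = sqrt((-2127 + 192270771) - 87) = sqrt(192268644 - 87) = sqrt(192268557) = 3*sqrt(21363173)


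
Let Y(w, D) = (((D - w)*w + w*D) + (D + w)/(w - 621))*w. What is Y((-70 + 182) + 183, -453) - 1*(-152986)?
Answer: -17011315052/163 ≈ -1.0436e+8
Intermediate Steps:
Y(w, D) = w*(D*w + w*(D - w) + (D + w)/(-621 + w)) (Y(w, D) = ((w*(D - w) + D*w) + (D + w)/(-621 + w))*w = ((D*w + w*(D - w)) + (D + w)/(-621 + w))*w = (D*w + w*(D - w) + (D + w)/(-621 + w))*w = w*(D*w + w*(D - w) + (D + w)/(-621 + w)))
Y((-70 + 182) + 183, -453) - 1*(-152986) = ((-70 + 182) + 183)*(-453 + ((-70 + 182) + 183) - ((-70 + 182) + 183)³ + 621*((-70 + 182) + 183)² - 1242*(-453)*((-70 + 182) + 183) + 2*(-453)*((-70 + 182) + 183)²)/(-621 + ((-70 + 182) + 183)) - 1*(-152986) = (112 + 183)*(-453 + (112 + 183) - (112 + 183)³ + 621*(112 + 183)² - 1242*(-453)*(112 + 183) + 2*(-453)*(112 + 183)²)/(-621 + (112 + 183)) + 152986 = 295*(-453 + 295 - 1*295³ + 621*295² - 1242*(-453)*295 + 2*(-453)*295²)/(-621 + 295) + 152986 = 295*(-453 + 295 - 1*25672375 + 621*87025 + 165974670 + 2*(-453)*87025)/(-326) + 152986 = 295*(-1/326)*(-453 + 295 - 25672375 + 54042525 + 165974670 - 78844650) + 152986 = 295*(-1/326)*115500012 + 152986 = -17036251770/163 + 152986 = -17011315052/163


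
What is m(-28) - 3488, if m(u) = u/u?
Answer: -3487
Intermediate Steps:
m(u) = 1
m(-28) - 3488 = 1 - 3488 = -3487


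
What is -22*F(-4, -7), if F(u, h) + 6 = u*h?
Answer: -484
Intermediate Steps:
F(u, h) = -6 + h*u (F(u, h) = -6 + u*h = -6 + h*u)
-22*F(-4, -7) = -22*(-6 - 7*(-4)) = -22*(-6 + 28) = -22*22 = -484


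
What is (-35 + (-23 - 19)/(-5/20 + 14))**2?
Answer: 4380649/3025 ≈ 1448.1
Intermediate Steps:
(-35 + (-23 - 19)/(-5/20 + 14))**2 = (-35 - 42/(-5*1/20 + 14))**2 = (-35 - 42/(-1/4 + 14))**2 = (-35 - 42/55/4)**2 = (-35 - 42*4/55)**2 = (-35 - 168/55)**2 = (-2093/55)**2 = 4380649/3025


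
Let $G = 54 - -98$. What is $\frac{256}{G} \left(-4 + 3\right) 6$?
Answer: $- \frac{192}{19} \approx -10.105$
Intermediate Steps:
$G = 152$ ($G = 54 + 98 = 152$)
$\frac{256}{G} \left(-4 + 3\right) 6 = \frac{256}{152} \left(-4 + 3\right) 6 = 256 \cdot \frac{1}{152} \left(\left(-1\right) 6\right) = \frac{32}{19} \left(-6\right) = - \frac{192}{19}$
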